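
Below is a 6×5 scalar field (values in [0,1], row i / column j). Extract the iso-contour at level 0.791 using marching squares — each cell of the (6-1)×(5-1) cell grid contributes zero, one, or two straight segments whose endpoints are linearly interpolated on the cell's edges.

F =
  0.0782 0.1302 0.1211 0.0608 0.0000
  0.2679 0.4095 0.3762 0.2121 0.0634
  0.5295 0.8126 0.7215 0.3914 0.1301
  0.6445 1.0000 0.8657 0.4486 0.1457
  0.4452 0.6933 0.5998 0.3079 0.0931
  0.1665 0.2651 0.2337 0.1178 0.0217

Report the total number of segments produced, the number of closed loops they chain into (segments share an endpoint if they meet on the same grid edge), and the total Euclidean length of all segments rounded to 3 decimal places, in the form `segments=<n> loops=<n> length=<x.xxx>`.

segments=8 loops=1 length=5.220

cell (1,0): code 0100 → (1.946,1.000)–(2.000,0.924)
cell (1,1): code 1000 → (2.000,1.237)–(1.946,1.000)
cell (2,0): code 0110 → (2.000,0.924)–(3.000,0.412)
cell (2,1): code 1101 → (2.482,2.000)–(2.000,1.237)
cell (2,2): code 1000 → (3.000,2.179)–(2.482,2.000)
cell (3,0): code 0010 → (3.000,0.412)–(3.681,1.000)
cell (3,1): code 0011 → (3.681,1.000)–(3.281,2.000)
cell (3,2): code 0001 → (3.281,2.000)–(3.000,2.179)
total: 8 segments, chained into 1 closed loop(s), length Σ = 5.220483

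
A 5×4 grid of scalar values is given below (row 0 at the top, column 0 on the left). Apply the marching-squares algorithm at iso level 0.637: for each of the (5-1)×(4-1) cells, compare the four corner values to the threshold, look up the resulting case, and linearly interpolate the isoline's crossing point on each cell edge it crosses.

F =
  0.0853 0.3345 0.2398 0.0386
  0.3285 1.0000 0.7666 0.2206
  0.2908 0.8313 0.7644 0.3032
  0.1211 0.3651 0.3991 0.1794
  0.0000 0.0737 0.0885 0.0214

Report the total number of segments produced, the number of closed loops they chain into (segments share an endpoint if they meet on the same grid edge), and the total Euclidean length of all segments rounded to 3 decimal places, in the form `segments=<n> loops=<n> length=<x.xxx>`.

cell (0,0): code 0100 → (0.455,1.000)–(1.000,0.459)
cell (0,1): code 1100 → (0.754,2.000)–(0.455,1.000)
cell (0,2): code 1000 → (1.000,2.237)–(0.754,2.000)
cell (1,0): code 0110 → (1.000,0.459)–(2.000,0.641)
cell (1,2): code 1001 → (2.000,2.276)–(1.000,2.237)
cell (2,0): code 0010 → (2.000,0.641)–(2.417,1.000)
cell (2,1): code 0011 → (2.417,1.000)–(2.349,2.000)
cell (2,2): code 0001 → (2.349,2.000)–(2.000,2.276)
total: 8 segments, chained into 1 closed loop(s), length Σ = 6.168295

segments=8 loops=1 length=6.168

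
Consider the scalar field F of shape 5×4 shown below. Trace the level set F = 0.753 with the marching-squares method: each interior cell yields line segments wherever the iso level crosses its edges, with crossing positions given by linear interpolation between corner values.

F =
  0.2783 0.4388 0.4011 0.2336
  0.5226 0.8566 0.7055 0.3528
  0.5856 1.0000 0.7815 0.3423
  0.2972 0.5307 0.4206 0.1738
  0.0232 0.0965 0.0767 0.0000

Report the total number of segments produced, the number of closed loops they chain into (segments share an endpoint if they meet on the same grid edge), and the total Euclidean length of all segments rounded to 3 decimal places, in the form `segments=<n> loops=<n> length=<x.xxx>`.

segments=8 loops=1 length=5.239

cell (0,0): code 0100 → (0.752,1.000)–(1.000,0.690)
cell (0,1): code 1000 → (1.000,1.686)–(0.752,1.000)
cell (1,0): code 0110 → (1.000,0.690)–(2.000,0.404)
cell (1,1): code 1101 → (1.625,2.000)–(1.000,1.686)
cell (1,2): code 1000 → (2.000,2.065)–(1.625,2.000)
cell (2,0): code 0010 → (2.000,0.404)–(2.526,1.000)
cell (2,1): code 0011 → (2.526,1.000)–(2.079,2.000)
cell (2,2): code 0001 → (2.079,2.000)–(2.000,2.065)
total: 8 segments, chained into 1 closed loop(s), length Σ = 5.239315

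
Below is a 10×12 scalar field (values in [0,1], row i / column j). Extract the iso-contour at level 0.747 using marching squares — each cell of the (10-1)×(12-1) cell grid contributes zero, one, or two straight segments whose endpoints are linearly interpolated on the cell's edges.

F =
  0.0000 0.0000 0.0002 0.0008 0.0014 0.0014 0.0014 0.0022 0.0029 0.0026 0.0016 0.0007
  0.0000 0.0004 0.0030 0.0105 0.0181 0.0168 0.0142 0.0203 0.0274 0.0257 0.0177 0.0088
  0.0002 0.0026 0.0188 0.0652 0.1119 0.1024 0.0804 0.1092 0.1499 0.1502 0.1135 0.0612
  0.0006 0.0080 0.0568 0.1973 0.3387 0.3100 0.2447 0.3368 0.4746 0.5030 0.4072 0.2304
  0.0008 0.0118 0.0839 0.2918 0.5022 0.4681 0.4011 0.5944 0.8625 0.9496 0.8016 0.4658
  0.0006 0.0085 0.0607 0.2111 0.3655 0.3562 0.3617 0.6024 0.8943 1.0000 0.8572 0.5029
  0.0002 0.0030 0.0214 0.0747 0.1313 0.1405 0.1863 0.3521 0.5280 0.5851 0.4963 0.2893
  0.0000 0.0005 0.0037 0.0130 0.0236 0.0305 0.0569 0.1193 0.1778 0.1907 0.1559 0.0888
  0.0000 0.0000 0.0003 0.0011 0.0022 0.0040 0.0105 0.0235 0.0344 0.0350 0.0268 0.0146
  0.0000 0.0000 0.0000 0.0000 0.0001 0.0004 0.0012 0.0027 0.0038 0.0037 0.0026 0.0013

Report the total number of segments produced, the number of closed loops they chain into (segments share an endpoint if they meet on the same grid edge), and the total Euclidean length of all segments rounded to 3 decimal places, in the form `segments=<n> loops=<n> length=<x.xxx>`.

segments=10 loops=1 length=7.959

cell (3,7): code 0100 → (3.702,8.000)–(4.000,7.569)
cell (3,8): code 1100 → (3.546,9.000)–(3.702,8.000)
cell (3,9): code 1100 → (3.862,10.000)–(3.546,9.000)
cell (3,10): code 1000 → (4.000,10.163)–(3.862,10.000)
cell (4,7): code 0110 → (4.000,7.569)–(5.000,7.495)
cell (4,10): code 1001 → (5.000,10.311)–(4.000,10.163)
cell (5,7): code 0010 → (5.000,7.495)–(5.402,8.000)
cell (5,8): code 0011 → (5.402,8.000)–(5.610,9.000)
cell (5,9): code 0011 → (5.610,9.000)–(5.305,10.000)
cell (5,10): code 0001 → (5.305,10.000)–(5.000,10.311)
total: 10 segments, chained into 1 closed loop(s), length Σ = 7.959272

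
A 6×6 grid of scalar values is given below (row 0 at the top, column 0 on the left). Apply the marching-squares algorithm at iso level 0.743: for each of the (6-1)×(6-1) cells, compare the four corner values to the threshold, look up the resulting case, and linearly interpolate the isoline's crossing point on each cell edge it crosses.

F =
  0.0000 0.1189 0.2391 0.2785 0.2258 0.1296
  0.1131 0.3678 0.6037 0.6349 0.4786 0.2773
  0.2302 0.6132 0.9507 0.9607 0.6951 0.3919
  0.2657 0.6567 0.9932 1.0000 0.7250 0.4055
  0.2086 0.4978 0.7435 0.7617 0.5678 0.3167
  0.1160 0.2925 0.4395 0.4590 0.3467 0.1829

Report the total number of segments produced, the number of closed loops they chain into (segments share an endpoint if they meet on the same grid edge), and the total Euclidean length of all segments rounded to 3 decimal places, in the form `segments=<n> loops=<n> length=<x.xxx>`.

segments=10 loops=1 length=8.602

cell (1,1): code 0100 → (1.401,2.000)–(2.000,1.385)
cell (1,2): code 1100 → (1.332,3.000)–(1.401,2.000)
cell (1,3): code 1000 → (2.000,3.820)–(1.332,3.000)
cell (2,1): code 0110 → (2.000,1.385)–(3.000,1.256)
cell (2,3): code 1001 → (3.000,3.935)–(2.000,3.820)
cell (3,1): code 0110 → (3.000,1.256)–(4.000,1.998)
cell (3,3): code 1001 → (4.000,3.096)–(3.000,3.935)
cell (4,1): code 0010 → (4.000,1.998)–(4.002,2.000)
cell (4,2): code 0011 → (4.002,2.000)–(4.062,3.000)
cell (4,3): code 0001 → (4.062,3.000)–(4.000,3.096)
total: 10 segments, chained into 1 closed loop(s), length Σ = 8.601812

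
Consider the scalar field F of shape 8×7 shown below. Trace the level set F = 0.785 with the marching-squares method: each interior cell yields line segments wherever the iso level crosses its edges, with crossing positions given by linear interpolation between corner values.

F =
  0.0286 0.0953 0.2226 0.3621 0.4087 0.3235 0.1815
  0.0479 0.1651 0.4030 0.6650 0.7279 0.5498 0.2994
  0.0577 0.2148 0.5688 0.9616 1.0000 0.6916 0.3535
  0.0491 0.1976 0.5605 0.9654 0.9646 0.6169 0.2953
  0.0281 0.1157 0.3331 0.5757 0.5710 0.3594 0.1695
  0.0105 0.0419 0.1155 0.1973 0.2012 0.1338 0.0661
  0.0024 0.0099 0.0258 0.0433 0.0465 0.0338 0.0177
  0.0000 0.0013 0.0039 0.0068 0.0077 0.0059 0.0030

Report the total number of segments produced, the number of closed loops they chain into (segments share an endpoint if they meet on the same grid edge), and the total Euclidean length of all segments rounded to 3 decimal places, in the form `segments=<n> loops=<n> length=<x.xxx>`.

cell (1,2): code 0100 → (1.405,3.000)–(2.000,2.550)
cell (1,3): code 1100 → (1.210,4.000)–(1.405,3.000)
cell (1,4): code 1000 → (2.000,4.697)–(1.210,4.000)
cell (2,2): code 0110 → (2.000,2.550)–(3.000,2.554)
cell (2,4): code 1001 → (3.000,4.517)–(2.000,4.697)
cell (3,2): code 0010 → (3.000,2.554)–(3.463,3.000)
cell (3,3): code 0011 → (3.463,3.000)–(3.456,4.000)
cell (3,4): code 0001 → (3.456,4.000)–(3.000,4.517)
total: 8 segments, chained into 1 closed loop(s), length Σ = 7.166532

segments=8 loops=1 length=7.167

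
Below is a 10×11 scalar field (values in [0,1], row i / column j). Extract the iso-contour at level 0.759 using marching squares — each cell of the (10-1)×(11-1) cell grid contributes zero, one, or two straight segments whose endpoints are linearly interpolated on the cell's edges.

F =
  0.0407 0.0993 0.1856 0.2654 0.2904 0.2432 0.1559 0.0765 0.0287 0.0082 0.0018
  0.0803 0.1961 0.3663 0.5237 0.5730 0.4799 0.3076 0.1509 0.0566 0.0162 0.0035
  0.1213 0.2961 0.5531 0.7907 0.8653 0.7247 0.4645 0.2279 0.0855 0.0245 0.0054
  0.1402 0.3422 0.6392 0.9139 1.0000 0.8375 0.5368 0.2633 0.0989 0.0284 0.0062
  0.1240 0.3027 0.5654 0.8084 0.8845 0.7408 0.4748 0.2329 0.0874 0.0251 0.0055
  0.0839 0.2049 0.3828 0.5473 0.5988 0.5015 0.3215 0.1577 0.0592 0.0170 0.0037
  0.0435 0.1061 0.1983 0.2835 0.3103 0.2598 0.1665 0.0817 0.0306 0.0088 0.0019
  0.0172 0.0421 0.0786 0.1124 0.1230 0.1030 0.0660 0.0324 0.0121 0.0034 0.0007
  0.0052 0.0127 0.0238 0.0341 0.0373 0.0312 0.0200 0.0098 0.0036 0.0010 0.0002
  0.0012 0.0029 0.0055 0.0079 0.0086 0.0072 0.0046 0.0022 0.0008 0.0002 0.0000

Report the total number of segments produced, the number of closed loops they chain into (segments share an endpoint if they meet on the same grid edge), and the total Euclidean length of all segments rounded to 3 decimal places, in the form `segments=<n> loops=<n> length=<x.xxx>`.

cell (1,2): code 0100 → (1.881,3.000)–(2.000,2.867)
cell (1,3): code 1100 → (1.636,4.000)–(1.881,3.000)
cell (1,4): code 1000 → (2.000,4.756)–(1.636,4.000)
cell (2,2): code 0110 → (2.000,2.867)–(3.000,2.436)
cell (2,4): code 1101 → (2.304,5.000)–(2.000,4.756)
cell (2,5): code 1000 → (3.000,5.261)–(2.304,5.000)
cell (3,2): code 0110 → (3.000,2.436)–(4.000,2.797)
cell (3,4): code 1011 → (4.000,4.873)–(3.812,5.000)
cell (3,5): code 0001 → (3.812,5.000)–(3.000,5.261)
cell (4,2): code 0010 → (4.000,2.797)–(4.189,3.000)
cell (4,3): code 0011 → (4.189,3.000)–(4.439,4.000)
cell (4,4): code 0001 → (4.439,4.000)–(4.000,4.873)
total: 12 segments, chained into 1 closed loop(s), length Σ = 8.697675

segments=12 loops=1 length=8.698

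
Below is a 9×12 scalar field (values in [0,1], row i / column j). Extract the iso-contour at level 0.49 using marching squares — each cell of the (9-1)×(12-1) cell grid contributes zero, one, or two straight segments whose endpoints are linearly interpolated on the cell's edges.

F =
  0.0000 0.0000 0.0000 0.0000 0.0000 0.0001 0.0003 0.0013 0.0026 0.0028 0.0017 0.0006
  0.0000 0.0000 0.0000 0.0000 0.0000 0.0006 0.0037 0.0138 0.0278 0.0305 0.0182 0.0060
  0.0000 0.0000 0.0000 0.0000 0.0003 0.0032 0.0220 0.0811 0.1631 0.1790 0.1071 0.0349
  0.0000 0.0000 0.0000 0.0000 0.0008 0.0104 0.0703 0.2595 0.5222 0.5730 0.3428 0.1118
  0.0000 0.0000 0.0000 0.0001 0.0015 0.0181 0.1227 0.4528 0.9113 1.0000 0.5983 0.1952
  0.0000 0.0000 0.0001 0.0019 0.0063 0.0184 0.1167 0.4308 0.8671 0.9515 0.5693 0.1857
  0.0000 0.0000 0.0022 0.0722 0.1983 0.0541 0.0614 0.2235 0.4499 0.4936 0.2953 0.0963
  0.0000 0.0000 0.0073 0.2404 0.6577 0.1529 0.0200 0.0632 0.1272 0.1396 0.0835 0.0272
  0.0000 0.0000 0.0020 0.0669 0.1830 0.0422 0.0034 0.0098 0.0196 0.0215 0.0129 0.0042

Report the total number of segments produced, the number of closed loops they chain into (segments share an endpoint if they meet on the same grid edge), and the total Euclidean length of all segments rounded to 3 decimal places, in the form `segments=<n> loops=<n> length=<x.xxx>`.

cell (2,7): code 0100 → (2.910,8.000)–(3.000,7.877)
cell (2,8): code 1100 → (2.789,9.000)–(2.910,8.000)
cell (2,9): code 1000 → (3.000,9.361)–(2.789,9.000)
cell (3,7): code 0110 → (3.000,7.877)–(4.000,7.081)
cell (3,9): code 1101 → (3.576,10.000)–(3.000,9.361)
cell (3,10): code 1000 → (4.000,10.269)–(3.576,10.000)
cell (4,7): code 0110 → (4.000,7.081)–(5.000,7.136)
cell (4,10): code 1001 → (5.000,10.207)–(4.000,10.269)
cell (5,7): code 0010 → (5.000,7.136)–(5.904,8.000)
cell (5,8): code 0111 → (5.904,8.000)–(6.000,8.918)
cell (5,9): code 1011 → (6.000,9.018)–(5.289,10.000)
cell (5,10): code 0001 → (5.289,10.000)–(5.000,10.207)
cell (6,3): code 0100 → (6.635,4.000)–(7.000,3.598)
cell (6,4): code 1000 → (7.000,4.332)–(6.635,4.000)
cell (6,8): code 0010 → (6.000,8.918)–(6.010,9.000)
cell (6,9): code 0001 → (6.010,9.000)–(6.000,9.018)
cell (7,3): code 0010 → (7.000,3.598)–(7.353,4.000)
cell (7,4): code 0001 → (7.353,4.000)–(7.000,4.332)
total: 18 segments, chained into 2 closed loop(s), length Σ = 12.122259

segments=18 loops=2 length=12.122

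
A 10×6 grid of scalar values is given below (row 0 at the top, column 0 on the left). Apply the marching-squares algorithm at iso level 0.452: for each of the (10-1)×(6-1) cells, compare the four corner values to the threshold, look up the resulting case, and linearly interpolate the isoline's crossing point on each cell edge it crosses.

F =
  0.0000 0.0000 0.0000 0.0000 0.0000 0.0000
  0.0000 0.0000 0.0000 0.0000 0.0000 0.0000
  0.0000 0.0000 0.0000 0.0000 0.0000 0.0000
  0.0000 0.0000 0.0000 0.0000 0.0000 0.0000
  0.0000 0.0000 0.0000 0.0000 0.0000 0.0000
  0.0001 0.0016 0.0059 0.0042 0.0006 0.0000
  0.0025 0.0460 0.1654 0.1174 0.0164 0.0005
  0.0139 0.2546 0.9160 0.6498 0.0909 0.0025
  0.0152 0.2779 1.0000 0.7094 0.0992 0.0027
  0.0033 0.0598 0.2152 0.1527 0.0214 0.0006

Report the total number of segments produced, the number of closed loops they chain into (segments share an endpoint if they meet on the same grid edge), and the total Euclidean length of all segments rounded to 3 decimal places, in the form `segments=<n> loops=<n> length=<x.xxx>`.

cell (6,1): code 0100 → (6.382,2.000)–(7.000,1.298)
cell (6,2): code 1100 → (6.628,3.000)–(6.382,2.000)
cell (6,3): code 1000 → (7.000,3.354)–(6.628,3.000)
cell (7,1): code 0110 → (7.000,1.298)–(8.000,1.241)
cell (7,3): code 1001 → (8.000,3.422)–(7.000,3.354)
cell (8,1): code 0010 → (8.000,1.241)–(8.698,2.000)
cell (8,2): code 0011 → (8.698,2.000)–(8.462,3.000)
cell (8,3): code 0001 → (8.462,3.000)–(8.000,3.422)
total: 8 segments, chained into 1 closed loop(s), length Σ = 7.166654

segments=8 loops=1 length=7.167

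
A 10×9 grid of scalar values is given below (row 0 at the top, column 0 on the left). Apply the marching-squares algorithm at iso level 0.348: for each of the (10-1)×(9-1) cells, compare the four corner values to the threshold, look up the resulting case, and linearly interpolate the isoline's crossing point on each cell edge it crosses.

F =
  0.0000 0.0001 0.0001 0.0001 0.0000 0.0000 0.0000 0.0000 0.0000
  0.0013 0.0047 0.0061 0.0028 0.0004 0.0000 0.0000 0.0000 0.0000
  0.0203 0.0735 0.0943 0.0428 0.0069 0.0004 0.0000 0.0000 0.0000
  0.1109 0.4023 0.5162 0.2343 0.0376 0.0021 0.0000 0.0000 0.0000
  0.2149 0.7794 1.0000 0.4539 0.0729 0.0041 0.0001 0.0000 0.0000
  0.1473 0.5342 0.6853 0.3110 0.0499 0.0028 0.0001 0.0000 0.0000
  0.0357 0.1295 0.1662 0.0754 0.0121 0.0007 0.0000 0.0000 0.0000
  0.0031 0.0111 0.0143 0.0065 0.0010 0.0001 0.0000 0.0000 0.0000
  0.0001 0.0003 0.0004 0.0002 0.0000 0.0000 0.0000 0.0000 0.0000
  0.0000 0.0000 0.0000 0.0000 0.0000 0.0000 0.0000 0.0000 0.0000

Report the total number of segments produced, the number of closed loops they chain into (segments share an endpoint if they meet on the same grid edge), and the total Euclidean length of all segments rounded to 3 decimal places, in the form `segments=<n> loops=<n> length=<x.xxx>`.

cell (2,0): code 0100 → (2.835,1.000)–(3.000,0.814)
cell (2,1): code 1100 → (2.601,2.000)–(2.835,1.000)
cell (2,2): code 1000 → (3.000,2.597)–(2.601,2.000)
cell (3,0): code 0110 → (3.000,0.814)–(4.000,0.236)
cell (3,2): code 1101 → (3.518,3.000)–(3.000,2.597)
cell (3,3): code 1000 → (4.000,3.278)–(3.518,3.000)
cell (4,0): code 0110 → (4.000,0.236)–(5.000,0.519)
cell (4,2): code 1011 → (5.000,2.901)–(4.741,3.000)
cell (4,3): code 0001 → (4.741,3.000)–(4.000,3.278)
cell (5,0): code 0010 → (5.000,0.519)–(5.460,1.000)
cell (5,1): code 0011 → (5.460,1.000)–(5.650,2.000)
cell (5,2): code 0001 → (5.650,2.000)–(5.000,2.901)
total: 12 segments, chained into 1 closed loop(s), length Σ = 9.263906

segments=12 loops=1 length=9.264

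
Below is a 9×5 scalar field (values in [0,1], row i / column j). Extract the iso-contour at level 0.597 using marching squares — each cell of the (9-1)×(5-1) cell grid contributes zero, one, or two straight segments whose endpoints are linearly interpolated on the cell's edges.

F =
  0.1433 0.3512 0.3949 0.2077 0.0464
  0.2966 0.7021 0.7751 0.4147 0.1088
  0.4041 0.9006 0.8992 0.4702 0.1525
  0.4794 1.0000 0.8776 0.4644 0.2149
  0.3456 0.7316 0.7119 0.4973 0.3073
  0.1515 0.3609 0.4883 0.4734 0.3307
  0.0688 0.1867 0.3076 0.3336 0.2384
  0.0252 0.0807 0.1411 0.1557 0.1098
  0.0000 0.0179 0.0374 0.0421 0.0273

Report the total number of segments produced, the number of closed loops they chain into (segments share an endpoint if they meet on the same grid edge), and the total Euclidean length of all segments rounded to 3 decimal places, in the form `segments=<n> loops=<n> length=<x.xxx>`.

cell (0,0): code 0100 → (0.700,1.000)–(1.000,0.741)
cell (0,1): code 1100 → (0.532,2.000)–(0.700,1.000)
cell (0,2): code 1000 → (1.000,2.494)–(0.532,2.000)
cell (1,0): code 0110 → (1.000,0.741)–(2.000,0.389)
cell (1,2): code 1001 → (2.000,2.704)–(1.000,2.494)
cell (2,0): code 0110 → (2.000,0.389)–(3.000,0.226)
cell (2,2): code 1001 → (3.000,2.679)–(2.000,2.704)
cell (3,0): code 0110 → (3.000,0.226)–(4.000,0.651)
cell (3,2): code 1001 → (4.000,2.535)–(3.000,2.679)
cell (4,0): code 0010 → (4.000,0.651)–(4.363,1.000)
cell (4,1): code 0011 → (4.363,1.000)–(4.514,2.000)
cell (4,2): code 0001 → (4.514,2.000)–(4.000,2.535)
total: 12 segments, chained into 1 closed loop(s), length Σ = 10.540557

segments=12 loops=1 length=10.541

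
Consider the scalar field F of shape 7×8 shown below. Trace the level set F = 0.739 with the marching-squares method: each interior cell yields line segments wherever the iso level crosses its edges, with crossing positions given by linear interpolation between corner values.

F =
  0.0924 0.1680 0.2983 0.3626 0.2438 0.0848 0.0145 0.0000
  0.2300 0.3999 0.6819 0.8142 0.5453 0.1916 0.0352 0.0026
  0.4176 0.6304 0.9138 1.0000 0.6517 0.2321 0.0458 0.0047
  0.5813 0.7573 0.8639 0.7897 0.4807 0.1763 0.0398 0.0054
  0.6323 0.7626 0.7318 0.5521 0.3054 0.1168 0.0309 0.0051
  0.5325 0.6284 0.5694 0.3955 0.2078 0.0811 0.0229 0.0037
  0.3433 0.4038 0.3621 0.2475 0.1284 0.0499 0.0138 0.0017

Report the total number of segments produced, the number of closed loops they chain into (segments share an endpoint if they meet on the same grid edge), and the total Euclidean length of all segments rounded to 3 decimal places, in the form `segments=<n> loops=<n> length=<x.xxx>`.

cell (0,2): code 0100 → (0.833,3.000)–(1.000,2.432)
cell (0,3): code 1000 → (1.000,3.280)–(0.833,3.000)
cell (1,1): code 0100 → (1.246,2.000)–(2.000,1.383)
cell (1,2): code 1110 → (1.000,2.432)–(1.246,2.000)
cell (1,3): code 1001 → (2.000,3.749)–(1.000,3.280)
cell (2,0): code 0100 → (2.856,1.000)–(3.000,0.896)
cell (2,1): code 1110 → (2.000,1.383)–(2.856,1.000)
cell (2,3): code 1001 → (3.000,3.164)–(2.000,3.749)
cell (3,0): code 0110 → (3.000,0.896)–(4.000,0.819)
cell (3,1): code 1011 → (4.000,1.766)–(3.945,2.000)
cell (3,2): code 0011 → (3.945,2.000)–(3.213,3.000)
cell (3,3): code 0001 → (3.213,3.000)–(3.000,3.164)
cell (4,0): code 0010 → (4.000,0.819)–(4.176,1.000)
cell (4,1): code 0001 → (4.176,1.000)–(4.000,1.766)
total: 14 segments, chained into 1 closed loop(s), length Σ = 9.557720

segments=14 loops=1 length=9.558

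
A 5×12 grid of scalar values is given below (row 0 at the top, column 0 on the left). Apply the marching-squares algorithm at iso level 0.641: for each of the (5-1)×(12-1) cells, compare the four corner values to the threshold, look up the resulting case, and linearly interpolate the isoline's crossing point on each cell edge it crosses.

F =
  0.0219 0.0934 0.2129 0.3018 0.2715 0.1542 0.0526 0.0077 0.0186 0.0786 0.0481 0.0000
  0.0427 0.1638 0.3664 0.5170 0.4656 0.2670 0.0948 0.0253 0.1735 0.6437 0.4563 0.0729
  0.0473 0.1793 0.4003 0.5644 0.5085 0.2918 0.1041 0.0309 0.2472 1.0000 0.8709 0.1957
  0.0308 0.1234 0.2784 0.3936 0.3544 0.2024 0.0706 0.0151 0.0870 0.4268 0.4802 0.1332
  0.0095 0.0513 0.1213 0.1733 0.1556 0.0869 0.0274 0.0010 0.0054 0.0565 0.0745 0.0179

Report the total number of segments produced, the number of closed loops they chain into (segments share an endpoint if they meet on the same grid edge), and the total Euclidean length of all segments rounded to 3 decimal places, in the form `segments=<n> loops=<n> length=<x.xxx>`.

segments=8 loops=1 length=5.328

cell (0,8): code 0100 → (0.995,9.000)–(1.000,8.994)
cell (0,9): code 1000 → (1.000,9.014)–(0.995,9.000)
cell (1,8): code 0110 → (1.000,8.994)–(2.000,8.523)
cell (1,9): code 1101 → (1.445,10.000)–(1.000,9.014)
cell (1,10): code 1000 → (2.000,10.340)–(1.445,10.000)
cell (2,8): code 0010 → (2.000,8.523)–(2.626,9.000)
cell (2,9): code 0011 → (2.626,9.000)–(2.588,10.000)
cell (2,10): code 0001 → (2.588,10.000)–(2.000,10.340)
total: 8 segments, chained into 1 closed loop(s), length Σ = 5.328141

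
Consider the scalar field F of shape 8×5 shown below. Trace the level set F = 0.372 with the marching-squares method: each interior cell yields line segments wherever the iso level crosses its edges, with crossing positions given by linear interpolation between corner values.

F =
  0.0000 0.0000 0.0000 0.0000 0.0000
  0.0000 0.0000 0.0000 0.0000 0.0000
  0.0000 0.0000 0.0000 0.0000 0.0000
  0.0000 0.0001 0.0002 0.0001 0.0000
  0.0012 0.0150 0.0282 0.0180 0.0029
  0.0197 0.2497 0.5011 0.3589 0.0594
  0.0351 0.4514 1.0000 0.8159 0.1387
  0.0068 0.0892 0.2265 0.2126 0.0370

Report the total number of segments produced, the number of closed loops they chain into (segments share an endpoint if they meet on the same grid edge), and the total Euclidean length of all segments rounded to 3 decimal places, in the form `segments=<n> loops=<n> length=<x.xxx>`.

segments=10 loops=1 length=7.454

cell (4,1): code 0100 → (4.727,2.000)–(5.000,1.486)
cell (4,2): code 1000 → (5.000,2.908)–(4.727,2.000)
cell (5,0): code 0100 → (5.606,1.000)–(6.000,0.809)
cell (5,1): code 1110 → (5.000,1.486)–(5.606,1.000)
cell (5,2): code 1101 → (5.029,3.000)–(5.000,2.908)
cell (5,3): code 1000 → (6.000,3.655)–(5.029,3.000)
cell (6,0): code 0010 → (6.000,0.809)–(6.219,1.000)
cell (6,1): code 0011 → (6.219,1.000)–(6.812,2.000)
cell (6,2): code 0011 → (6.812,2.000)–(6.736,3.000)
cell (6,3): code 0001 → (6.736,3.000)–(6.000,3.655)
total: 10 segments, chained into 1 closed loop(s), length Σ = 7.454040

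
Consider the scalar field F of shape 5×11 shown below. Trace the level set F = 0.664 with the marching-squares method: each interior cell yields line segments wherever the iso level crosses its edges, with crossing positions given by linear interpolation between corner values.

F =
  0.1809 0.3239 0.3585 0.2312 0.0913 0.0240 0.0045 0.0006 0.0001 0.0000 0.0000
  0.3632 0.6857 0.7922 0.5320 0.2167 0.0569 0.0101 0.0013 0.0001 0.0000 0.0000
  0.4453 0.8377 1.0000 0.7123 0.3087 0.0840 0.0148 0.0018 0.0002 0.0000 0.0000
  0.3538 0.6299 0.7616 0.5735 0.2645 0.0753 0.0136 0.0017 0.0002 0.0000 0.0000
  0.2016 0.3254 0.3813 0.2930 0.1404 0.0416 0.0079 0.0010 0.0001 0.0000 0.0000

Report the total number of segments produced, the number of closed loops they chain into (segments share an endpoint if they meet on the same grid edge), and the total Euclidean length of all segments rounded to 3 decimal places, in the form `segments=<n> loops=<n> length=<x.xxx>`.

segments=12 loops=1 length=7.738

cell (0,0): code 0100 → (0.940,1.000)–(1.000,0.933)
cell (0,1): code 1100 → (0.704,2.000)–(0.940,1.000)
cell (0,2): code 1000 → (1.000,2.493)–(0.704,2.000)
cell (1,0): code 0110 → (1.000,0.933)–(2.000,0.557)
cell (1,2): code 1101 → (1.732,3.000)–(1.000,2.493)
cell (1,3): code 1000 → (2.000,3.120)–(1.732,3.000)
cell (2,0): code 0010 → (2.000,0.557)–(2.836,1.000)
cell (2,1): code 0111 → (2.836,1.000)–(3.000,1.259)
cell (2,2): code 1011 → (3.000,2.519)–(2.348,3.000)
cell (2,3): code 0001 → (2.348,3.000)–(2.000,3.120)
cell (3,1): code 0010 → (3.000,1.259)–(3.257,2.000)
cell (3,2): code 0001 → (3.257,2.000)–(3.000,2.519)
total: 12 segments, chained into 1 closed loop(s), length Σ = 7.738171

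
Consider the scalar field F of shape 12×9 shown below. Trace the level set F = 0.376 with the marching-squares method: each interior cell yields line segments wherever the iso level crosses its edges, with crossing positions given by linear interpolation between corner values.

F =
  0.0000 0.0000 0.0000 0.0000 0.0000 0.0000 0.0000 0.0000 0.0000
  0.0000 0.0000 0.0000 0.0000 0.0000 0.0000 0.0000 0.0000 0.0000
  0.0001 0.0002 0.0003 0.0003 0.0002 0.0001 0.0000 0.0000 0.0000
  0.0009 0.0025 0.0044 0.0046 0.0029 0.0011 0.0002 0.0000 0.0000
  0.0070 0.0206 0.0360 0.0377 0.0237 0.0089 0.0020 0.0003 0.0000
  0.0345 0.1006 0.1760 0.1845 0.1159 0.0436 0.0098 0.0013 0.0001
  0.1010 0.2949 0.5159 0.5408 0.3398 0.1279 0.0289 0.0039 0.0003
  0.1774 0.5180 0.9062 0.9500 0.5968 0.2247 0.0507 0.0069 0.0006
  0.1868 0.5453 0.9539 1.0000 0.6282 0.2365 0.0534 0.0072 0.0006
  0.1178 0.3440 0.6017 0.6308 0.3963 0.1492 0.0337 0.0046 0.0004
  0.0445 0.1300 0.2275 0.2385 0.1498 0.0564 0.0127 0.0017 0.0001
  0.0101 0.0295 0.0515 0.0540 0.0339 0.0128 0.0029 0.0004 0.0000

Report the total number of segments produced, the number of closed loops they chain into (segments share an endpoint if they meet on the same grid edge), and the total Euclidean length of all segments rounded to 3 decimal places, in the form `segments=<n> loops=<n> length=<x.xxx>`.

segments=16 loops=1 length=12.894

cell (5,1): code 0100 → (5.588,2.000)–(6.000,1.367)
cell (5,2): code 1100 → (5.537,3.000)–(5.588,2.000)
cell (5,3): code 1000 → (6.000,3.820)–(5.537,3.000)
cell (6,0): code 0100 → (6.364,1.000)–(7.000,0.583)
cell (6,1): code 1110 → (6.000,1.367)–(6.364,1.000)
cell (6,3): code 1101 → (6.141,4.000)–(6.000,3.820)
cell (6,4): code 1000 → (7.000,4.593)–(6.141,4.000)
cell (7,0): code 0110 → (7.000,0.583)–(8.000,0.528)
cell (7,4): code 1001 → (8.000,4.644)–(7.000,4.593)
cell (8,0): code 0010 → (8.000,0.528)–(8.841,1.000)
cell (8,1): code 0111 → (8.841,1.000)–(9.000,1.124)
cell (8,4): code 1001 → (9.000,4.082)–(8.000,4.644)
cell (9,1): code 0010 → (9.000,1.124)–(9.603,2.000)
cell (9,2): code 0011 → (9.603,2.000)–(9.650,3.000)
cell (9,3): code 0011 → (9.650,3.000)–(9.082,4.000)
cell (9,4): code 0001 → (9.082,4.000)–(9.000,4.082)
total: 16 segments, chained into 1 closed loop(s), length Σ = 12.894410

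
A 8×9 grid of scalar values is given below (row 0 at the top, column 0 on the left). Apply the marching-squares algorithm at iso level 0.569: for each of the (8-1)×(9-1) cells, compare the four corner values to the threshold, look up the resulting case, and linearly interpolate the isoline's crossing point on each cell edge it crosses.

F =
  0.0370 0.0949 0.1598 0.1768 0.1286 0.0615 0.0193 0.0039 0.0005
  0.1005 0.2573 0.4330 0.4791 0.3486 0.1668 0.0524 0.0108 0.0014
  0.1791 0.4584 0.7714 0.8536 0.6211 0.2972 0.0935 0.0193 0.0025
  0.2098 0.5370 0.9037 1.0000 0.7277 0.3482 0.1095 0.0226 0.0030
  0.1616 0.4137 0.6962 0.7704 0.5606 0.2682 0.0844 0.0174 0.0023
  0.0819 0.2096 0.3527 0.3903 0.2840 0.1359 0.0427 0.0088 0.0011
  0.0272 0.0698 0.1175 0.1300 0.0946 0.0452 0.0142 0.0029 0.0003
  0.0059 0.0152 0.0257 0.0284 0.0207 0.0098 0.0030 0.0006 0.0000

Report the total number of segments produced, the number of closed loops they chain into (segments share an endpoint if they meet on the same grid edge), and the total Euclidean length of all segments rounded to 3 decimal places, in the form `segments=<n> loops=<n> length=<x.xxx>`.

segments=12 loops=1 length=10.257

cell (1,1): code 0100 → (1.402,2.000)–(2.000,1.353)
cell (1,2): code 1100 → (1.240,3.000)–(1.402,2.000)
cell (1,3): code 1100 → (1.809,4.000)–(1.240,3.000)
cell (1,4): code 1000 → (2.000,4.161)–(1.809,4.000)
cell (2,1): code 0110 → (2.000,1.353)–(3.000,1.087)
cell (2,4): code 1001 → (3.000,4.418)–(2.000,4.161)
cell (3,1): code 0110 → (3.000,1.087)–(4.000,1.550)
cell (3,3): code 1011 → (4.000,3.960)–(3.950,4.000)
cell (3,4): code 0001 → (3.950,4.000)–(3.000,4.418)
cell (4,1): code 0010 → (4.000,1.550)–(4.370,2.000)
cell (4,2): code 0011 → (4.370,2.000)–(4.530,3.000)
cell (4,3): code 0001 → (4.530,3.000)–(4.000,3.960)
total: 12 segments, chained into 1 closed loop(s), length Σ = 10.257373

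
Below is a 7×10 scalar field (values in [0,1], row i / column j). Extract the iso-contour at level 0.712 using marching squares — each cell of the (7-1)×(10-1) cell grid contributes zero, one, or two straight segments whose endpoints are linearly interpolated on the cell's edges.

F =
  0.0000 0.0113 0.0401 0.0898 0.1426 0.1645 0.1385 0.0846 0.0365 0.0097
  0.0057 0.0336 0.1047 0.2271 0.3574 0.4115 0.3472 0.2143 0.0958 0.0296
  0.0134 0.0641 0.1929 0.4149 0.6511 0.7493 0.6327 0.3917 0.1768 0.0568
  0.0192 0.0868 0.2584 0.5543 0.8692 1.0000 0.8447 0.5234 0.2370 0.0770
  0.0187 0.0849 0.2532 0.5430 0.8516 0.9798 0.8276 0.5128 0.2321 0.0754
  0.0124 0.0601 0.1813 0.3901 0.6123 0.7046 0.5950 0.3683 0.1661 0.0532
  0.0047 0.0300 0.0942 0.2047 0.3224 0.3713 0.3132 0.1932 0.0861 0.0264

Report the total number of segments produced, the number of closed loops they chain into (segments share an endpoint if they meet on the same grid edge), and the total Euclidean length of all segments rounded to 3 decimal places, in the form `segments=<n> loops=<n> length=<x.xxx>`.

segments=12 loops=1 length=9.356

cell (1,4): code 0100 → (1.890,5.000)–(2.000,4.620)
cell (1,5): code 1000 → (2.000,5.320)–(1.890,5.000)
cell (2,3): code 0100 → (2.279,4.000)–(3.000,3.501)
cell (2,4): code 1110 → (2.000,4.620)–(2.279,4.000)
cell (2,5): code 1101 → (2.374,6.000)–(2.000,5.320)
cell (2,6): code 1000 → (3.000,6.413)–(2.374,6.000)
cell (3,3): code 0110 → (3.000,3.501)–(4.000,3.548)
cell (3,6): code 1001 → (4.000,6.367)–(3.000,6.413)
cell (4,3): code 0010 → (4.000,3.548)–(4.583,4.000)
cell (4,4): code 0011 → (4.583,4.000)–(4.973,5.000)
cell (4,5): code 0011 → (4.973,5.000)–(4.497,6.000)
cell (4,6): code 0001 → (4.497,6.000)–(4.000,6.367)
total: 12 segments, chained into 1 closed loop(s), length Σ = 9.356092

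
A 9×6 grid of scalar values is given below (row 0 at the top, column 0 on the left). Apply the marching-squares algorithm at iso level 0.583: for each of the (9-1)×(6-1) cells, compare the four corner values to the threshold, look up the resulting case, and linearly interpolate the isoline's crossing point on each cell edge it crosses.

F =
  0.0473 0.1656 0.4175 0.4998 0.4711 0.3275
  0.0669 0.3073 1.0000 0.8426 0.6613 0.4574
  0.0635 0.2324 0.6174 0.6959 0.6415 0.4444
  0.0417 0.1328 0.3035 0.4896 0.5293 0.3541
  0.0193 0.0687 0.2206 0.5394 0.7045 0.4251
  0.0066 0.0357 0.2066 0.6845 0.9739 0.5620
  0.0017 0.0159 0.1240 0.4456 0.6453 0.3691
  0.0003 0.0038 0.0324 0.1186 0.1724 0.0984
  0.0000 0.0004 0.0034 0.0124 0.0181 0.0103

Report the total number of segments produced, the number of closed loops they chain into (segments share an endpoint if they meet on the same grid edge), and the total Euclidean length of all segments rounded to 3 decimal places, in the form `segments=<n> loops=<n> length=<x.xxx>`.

segments=20 loops=2 length=15.809

cell (0,1): code 0100 → (0.284,2.000)–(1.000,1.398)
cell (0,2): code 1100 → (0.243,3.000)–(0.284,2.000)
cell (0,3): code 1100 → (0.588,4.000)–(0.243,3.000)
cell (0,4): code 1000 → (1.000,4.384)–(0.588,4.000)
cell (1,1): code 0110 → (1.000,1.398)–(2.000,1.911)
cell (1,4): code 1001 → (2.000,4.297)–(1.000,4.384)
cell (2,1): code 0010 → (2.000,1.911)–(2.110,2.000)
cell (2,2): code 0011 → (2.110,2.000)–(2.547,3.000)
cell (2,3): code 0011 → (2.547,3.000)–(2.521,4.000)
cell (2,4): code 0001 → (2.521,4.000)–(2.000,4.297)
cell (3,3): code 0100 → (3.307,4.000)–(4.000,3.264)
cell (3,4): code 1000 → (4.000,4.435)–(3.307,4.000)
cell (4,2): code 0100 → (4.300,3.000)–(5.000,2.788)
cell (4,3): code 1110 → (4.000,3.264)–(4.300,3.000)
cell (4,4): code 1001 → (5.000,4.949)–(4.000,4.435)
cell (5,2): code 0010 → (5.000,2.788)–(5.425,3.000)
cell (5,3): code 0111 → (5.425,3.000)–(6.000,3.688)
cell (5,4): code 1001 → (6.000,4.226)–(5.000,4.949)
cell (6,3): code 0010 → (6.000,3.688)–(6.132,4.000)
cell (6,4): code 0001 → (6.132,4.000)–(6.000,4.226)
total: 20 segments, chained into 2 closed loop(s), length Σ = 15.809162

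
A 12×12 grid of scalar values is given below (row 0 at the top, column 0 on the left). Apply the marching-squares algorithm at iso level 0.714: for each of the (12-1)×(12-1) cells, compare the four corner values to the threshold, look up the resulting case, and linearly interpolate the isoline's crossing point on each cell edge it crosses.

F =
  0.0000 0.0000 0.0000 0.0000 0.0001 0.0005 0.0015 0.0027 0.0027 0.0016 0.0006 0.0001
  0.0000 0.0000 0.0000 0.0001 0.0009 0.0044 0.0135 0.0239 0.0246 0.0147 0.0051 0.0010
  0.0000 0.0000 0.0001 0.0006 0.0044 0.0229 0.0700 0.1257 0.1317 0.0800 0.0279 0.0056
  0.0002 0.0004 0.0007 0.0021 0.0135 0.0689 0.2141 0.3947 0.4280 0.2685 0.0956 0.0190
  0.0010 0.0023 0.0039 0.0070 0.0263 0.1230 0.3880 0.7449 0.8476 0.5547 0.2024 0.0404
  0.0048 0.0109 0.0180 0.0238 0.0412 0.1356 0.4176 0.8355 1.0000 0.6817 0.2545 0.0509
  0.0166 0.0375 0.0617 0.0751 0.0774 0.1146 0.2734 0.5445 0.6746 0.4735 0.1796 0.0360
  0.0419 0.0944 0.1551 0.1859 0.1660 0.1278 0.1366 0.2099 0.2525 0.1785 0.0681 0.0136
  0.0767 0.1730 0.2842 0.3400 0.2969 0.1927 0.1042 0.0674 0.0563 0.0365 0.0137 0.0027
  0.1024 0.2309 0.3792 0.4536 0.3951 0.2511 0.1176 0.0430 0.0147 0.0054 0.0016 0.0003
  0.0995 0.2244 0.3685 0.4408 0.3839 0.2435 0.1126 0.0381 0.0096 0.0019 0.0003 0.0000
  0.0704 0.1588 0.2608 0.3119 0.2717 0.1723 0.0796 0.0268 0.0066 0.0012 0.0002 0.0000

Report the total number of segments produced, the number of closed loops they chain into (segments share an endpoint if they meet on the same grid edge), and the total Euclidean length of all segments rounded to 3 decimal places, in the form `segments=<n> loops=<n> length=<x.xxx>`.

cell (3,6): code 0100 → (3.912,7.000)–(4.000,6.913)
cell (3,7): code 1100 → (3.682,8.000)–(3.912,7.000)
cell (3,8): code 1000 → (4.000,8.456)–(3.682,8.000)
cell (4,6): code 0110 → (4.000,6.913)–(5.000,6.709)
cell (4,8): code 1001 → (5.000,8.899)–(4.000,8.456)
cell (5,6): code 0010 → (5.000,6.709)–(5.418,7.000)
cell (5,7): code 0011 → (5.418,7.000)–(5.879,8.000)
cell (5,8): code 0001 → (5.879,8.000)–(5.000,8.899)
total: 8 segments, chained into 1 closed loop(s), length Σ = 6.687151

segments=8 loops=1 length=6.687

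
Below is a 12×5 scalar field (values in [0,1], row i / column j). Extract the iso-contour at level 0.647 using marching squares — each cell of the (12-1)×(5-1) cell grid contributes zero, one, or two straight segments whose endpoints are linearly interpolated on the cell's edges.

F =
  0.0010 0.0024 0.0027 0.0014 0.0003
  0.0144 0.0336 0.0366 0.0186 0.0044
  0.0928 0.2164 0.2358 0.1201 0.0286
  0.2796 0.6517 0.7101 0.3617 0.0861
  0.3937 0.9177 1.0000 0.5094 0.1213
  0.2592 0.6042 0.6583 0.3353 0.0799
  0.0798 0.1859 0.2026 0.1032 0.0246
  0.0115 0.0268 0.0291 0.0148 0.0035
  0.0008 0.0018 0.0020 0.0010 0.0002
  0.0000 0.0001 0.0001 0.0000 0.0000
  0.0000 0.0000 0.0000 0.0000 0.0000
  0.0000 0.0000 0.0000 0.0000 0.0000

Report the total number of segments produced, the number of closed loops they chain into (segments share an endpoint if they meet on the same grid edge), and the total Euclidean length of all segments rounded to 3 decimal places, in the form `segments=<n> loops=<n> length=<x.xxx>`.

cell (2,0): code 0100 → (2.989,1.000)–(3.000,0.987)
cell (2,1): code 1100 → (2.867,2.000)–(2.989,1.000)
cell (2,2): code 1000 → (3.000,2.181)–(2.867,2.000)
cell (3,0): code 0110 → (3.000,0.987)–(4.000,0.483)
cell (3,2): code 1001 → (4.000,2.720)–(3.000,2.181)
cell (4,0): code 0010 → (4.000,0.483)–(4.863,1.000)
cell (4,1): code 0111 → (4.863,1.000)–(5.000,1.791)
cell (4,2): code 1001 → (5.000,2.035)–(4.000,2.720)
cell (5,1): code 0010 → (5.000,1.791)–(5.025,2.000)
cell (5,2): code 0001 → (5.025,2.000)–(5.000,2.035)
total: 10 segments, chained into 1 closed loop(s), length Σ = 6.778449

segments=10 loops=1 length=6.778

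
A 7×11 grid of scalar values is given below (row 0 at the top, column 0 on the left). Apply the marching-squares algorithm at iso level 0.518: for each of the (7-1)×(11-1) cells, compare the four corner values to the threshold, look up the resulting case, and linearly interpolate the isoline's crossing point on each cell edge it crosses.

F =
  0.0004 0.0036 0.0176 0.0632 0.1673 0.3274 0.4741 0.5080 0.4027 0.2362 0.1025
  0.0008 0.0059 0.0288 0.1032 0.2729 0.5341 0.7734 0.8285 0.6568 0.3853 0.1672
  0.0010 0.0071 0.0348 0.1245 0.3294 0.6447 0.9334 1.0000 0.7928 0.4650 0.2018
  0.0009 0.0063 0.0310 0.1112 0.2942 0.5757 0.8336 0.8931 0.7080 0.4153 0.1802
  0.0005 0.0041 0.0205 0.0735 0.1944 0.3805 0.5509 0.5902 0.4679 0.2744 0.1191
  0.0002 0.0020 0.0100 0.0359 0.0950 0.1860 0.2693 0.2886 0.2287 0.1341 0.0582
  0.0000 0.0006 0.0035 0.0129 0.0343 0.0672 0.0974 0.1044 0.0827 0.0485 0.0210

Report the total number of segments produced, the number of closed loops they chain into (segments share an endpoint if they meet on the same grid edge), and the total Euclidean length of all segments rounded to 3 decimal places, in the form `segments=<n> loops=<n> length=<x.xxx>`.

cell (0,4): code 0100 → (0.922,5.000)–(1.000,4.938)
cell (0,5): code 1100 → (0.147,6.000)–(0.922,5.000)
cell (0,6): code 1100 → (0.031,7.000)–(0.147,6.000)
cell (0,7): code 1100 → (0.454,8.000)–(0.031,7.000)
cell (0,8): code 1000 → (1.000,8.511)–(0.454,8.000)
cell (1,4): code 0110 → (1.000,4.938)–(2.000,4.598)
cell (1,8): code 1001 → (2.000,8.838)–(1.000,8.511)
cell (2,4): code 0110 → (2.000,4.598)–(3.000,4.795)
cell (2,8): code 1001 → (3.000,8.649)–(2.000,8.838)
cell (3,4): code 0010 → (3.000,4.795)–(3.296,5.000)
cell (3,5): code 0111 → (3.296,5.000)–(4.000,5.807)
cell (3,7): code 1011 → (4.000,7.590)–(3.791,8.000)
cell (3,8): code 0001 → (3.791,8.000)–(3.000,8.649)
cell (4,5): code 0010 → (4.000,5.807)–(4.117,6.000)
cell (4,6): code 0011 → (4.117,6.000)–(4.239,7.000)
cell (4,7): code 0001 → (4.239,7.000)–(4.000,7.590)
total: 16 segments, chained into 1 closed loop(s), length Σ = 13.134795

segments=16 loops=1 length=13.135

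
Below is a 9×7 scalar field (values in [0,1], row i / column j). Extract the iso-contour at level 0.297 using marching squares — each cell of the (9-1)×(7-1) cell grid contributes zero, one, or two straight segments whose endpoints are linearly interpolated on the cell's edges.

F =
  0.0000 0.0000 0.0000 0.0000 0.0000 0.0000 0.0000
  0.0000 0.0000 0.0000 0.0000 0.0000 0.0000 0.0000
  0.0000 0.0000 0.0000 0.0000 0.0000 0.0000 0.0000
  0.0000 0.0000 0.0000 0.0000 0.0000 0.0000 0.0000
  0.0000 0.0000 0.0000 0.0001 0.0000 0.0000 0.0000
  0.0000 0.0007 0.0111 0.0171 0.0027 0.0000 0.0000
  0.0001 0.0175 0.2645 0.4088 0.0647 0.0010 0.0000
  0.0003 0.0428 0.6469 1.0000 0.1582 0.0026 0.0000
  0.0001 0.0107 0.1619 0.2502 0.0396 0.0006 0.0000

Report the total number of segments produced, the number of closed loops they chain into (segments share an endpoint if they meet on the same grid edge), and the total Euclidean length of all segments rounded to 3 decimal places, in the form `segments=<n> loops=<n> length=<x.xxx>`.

cell (5,2): code 0100 → (5.715,3.000)–(6.000,2.225)
cell (5,3): code 1000 → (6.000,3.325)–(5.715,3.000)
cell (6,1): code 0100 → (6.085,2.000)–(7.000,1.421)
cell (6,2): code 1110 → (6.000,2.225)–(6.085,2.000)
cell (6,3): code 1001 → (7.000,3.835)–(6.000,3.325)
cell (7,1): code 0010 → (7.000,1.421)–(7.721,2.000)
cell (7,2): code 0011 → (7.721,2.000)–(7.938,3.000)
cell (7,3): code 0001 → (7.938,3.000)–(7.000,3.835)
total: 8 segments, chained into 1 closed loop(s), length Σ = 6.908289

segments=8 loops=1 length=6.908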